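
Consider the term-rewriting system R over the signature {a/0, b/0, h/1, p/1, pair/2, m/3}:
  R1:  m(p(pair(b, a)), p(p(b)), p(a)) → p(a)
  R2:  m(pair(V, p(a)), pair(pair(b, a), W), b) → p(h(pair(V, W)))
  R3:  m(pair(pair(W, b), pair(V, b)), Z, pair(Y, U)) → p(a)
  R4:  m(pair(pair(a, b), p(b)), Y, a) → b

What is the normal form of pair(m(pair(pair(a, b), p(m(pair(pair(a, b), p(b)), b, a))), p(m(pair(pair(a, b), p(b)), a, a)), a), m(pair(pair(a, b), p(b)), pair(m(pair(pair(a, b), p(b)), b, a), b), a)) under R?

pair(b, b)

1. pair(m(pair(pair(a, b), p(m(pair(pair(a, b), p(b)), b, a))), p(m(pair(pair(a, b), p(b)), a, a)), a), m(pair(pair(a, b), p(b)), pair(m(pair(pair(a, b), p(b)), b, a), b), a))  →  pair(m(pair(pair(a, b), p(b)), p(m(pair(pair(a, b), p(b)), a, a)), a), m(pair(pair(a, b), p(b)), pair(m(pair(pair(a, b), p(b)), b, a), b), a))   [R4 at 1.1.2.1]
2. pair(m(pair(pair(a, b), p(b)), p(m(pair(pair(a, b), p(b)), a, a)), a), m(pair(pair(a, b), p(b)), pair(m(pair(pair(a, b), p(b)), b, a), b), a))  →  pair(b, m(pair(pair(a, b), p(b)), pair(m(pair(pair(a, b), p(b)), b, a), b), a))   [R4 at 1]
3. pair(b, m(pair(pair(a, b), p(b)), pair(m(pair(pair(a, b), p(b)), b, a), b), a))  →  pair(b, b)   [R4 at 2]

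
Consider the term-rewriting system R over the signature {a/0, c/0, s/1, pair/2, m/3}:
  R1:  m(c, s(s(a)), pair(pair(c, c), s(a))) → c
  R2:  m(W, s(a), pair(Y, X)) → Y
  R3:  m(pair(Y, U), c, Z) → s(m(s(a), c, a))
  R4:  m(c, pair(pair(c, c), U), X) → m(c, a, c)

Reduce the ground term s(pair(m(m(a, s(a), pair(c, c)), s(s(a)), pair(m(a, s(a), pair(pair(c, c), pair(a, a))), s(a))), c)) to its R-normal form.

s(pair(c, c))

1. s(pair(m(m(a, s(a), pair(c, c)), s(s(a)), pair(m(a, s(a), pair(pair(c, c), pair(a, a))), s(a))), c))  →  s(pair(m(c, s(s(a)), pair(m(a, s(a), pair(pair(c, c), pair(a, a))), s(a))), c))   [R2 at 1.1.1]
2. s(pair(m(c, s(s(a)), pair(m(a, s(a), pair(pair(c, c), pair(a, a))), s(a))), c))  →  s(pair(m(c, s(s(a)), pair(pair(c, c), s(a))), c))   [R2 at 1.1.3.1]
3. s(pair(m(c, s(s(a)), pair(pair(c, c), s(a))), c))  →  s(pair(c, c))   [R1 at 1.1]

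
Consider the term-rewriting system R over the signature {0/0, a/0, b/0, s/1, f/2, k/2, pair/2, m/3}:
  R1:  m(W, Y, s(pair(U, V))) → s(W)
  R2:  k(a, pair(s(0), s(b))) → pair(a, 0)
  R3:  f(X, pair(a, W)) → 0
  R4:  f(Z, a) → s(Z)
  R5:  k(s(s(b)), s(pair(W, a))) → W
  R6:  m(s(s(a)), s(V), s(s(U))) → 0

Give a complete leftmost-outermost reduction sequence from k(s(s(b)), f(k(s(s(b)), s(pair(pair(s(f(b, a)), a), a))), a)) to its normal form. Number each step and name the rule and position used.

1. k(s(s(b)), f(k(s(s(b)), s(pair(pair(s(f(b, a)), a), a))), a))  →  k(s(s(b)), s(k(s(s(b)), s(pair(pair(s(f(b, a)), a), a)))))   [R4 at 2]
2. k(s(s(b)), s(k(s(s(b)), s(pair(pair(s(f(b, a)), a), a)))))  →  k(s(s(b)), s(pair(s(f(b, a)), a)))   [R5 at 2.1]
3. k(s(s(b)), s(pair(s(f(b, a)), a)))  →  s(f(b, a))   [R5 at ε]
4. s(f(b, a))  →  s(s(b))   [R4 at 1]

s(s(b))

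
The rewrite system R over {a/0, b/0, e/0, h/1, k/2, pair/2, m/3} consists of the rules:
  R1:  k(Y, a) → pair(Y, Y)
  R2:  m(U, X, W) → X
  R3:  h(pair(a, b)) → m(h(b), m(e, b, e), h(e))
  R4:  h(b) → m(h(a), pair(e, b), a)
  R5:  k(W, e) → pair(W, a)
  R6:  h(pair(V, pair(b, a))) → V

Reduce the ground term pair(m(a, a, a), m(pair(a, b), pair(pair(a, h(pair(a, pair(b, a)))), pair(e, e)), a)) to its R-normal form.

pair(a, pair(pair(a, a), pair(e, e)))

1. pair(m(a, a, a), m(pair(a, b), pair(pair(a, h(pair(a, pair(b, a)))), pair(e, e)), a))  →  pair(a, m(pair(a, b), pair(pair(a, h(pair(a, pair(b, a)))), pair(e, e)), a))   [R2 at 1]
2. pair(a, m(pair(a, b), pair(pair(a, h(pair(a, pair(b, a)))), pair(e, e)), a))  →  pair(a, pair(pair(a, h(pair(a, pair(b, a)))), pair(e, e)))   [R2 at 2]
3. pair(a, pair(pair(a, h(pair(a, pair(b, a)))), pair(e, e)))  →  pair(a, pair(pair(a, a), pair(e, e)))   [R6 at 2.1.2]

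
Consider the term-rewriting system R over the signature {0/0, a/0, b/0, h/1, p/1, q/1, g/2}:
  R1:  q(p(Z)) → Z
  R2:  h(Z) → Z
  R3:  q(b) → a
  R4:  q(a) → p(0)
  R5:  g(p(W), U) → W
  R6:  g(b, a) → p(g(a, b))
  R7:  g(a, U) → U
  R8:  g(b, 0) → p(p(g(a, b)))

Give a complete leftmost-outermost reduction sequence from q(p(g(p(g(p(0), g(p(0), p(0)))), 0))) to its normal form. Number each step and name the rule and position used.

1. q(p(g(p(g(p(0), g(p(0), p(0)))), 0)))  →  g(p(g(p(0), g(p(0), p(0)))), 0)   [R1 at ε]
2. g(p(g(p(0), g(p(0), p(0)))), 0)  →  g(p(0), g(p(0), p(0)))   [R5 at ε]
3. g(p(0), g(p(0), p(0)))  →  0   [R5 at ε]

0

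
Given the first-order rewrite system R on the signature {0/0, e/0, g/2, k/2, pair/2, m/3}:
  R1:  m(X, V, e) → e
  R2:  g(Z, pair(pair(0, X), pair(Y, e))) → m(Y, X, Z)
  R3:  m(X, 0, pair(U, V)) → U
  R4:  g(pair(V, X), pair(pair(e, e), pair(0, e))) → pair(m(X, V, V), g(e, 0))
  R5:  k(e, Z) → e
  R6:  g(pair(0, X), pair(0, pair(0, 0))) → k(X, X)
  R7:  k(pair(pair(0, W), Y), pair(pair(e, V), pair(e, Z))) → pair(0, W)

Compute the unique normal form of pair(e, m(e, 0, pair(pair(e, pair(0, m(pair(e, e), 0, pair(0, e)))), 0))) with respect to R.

pair(e, pair(e, pair(0, 0)))

1. pair(e, m(e, 0, pair(pair(e, pair(0, m(pair(e, e), 0, pair(0, e)))), 0)))  →  pair(e, pair(e, pair(0, m(pair(e, e), 0, pair(0, e)))))   [R3 at 2]
2. pair(e, pair(e, pair(0, m(pair(e, e), 0, pair(0, e)))))  →  pair(e, pair(e, pair(0, 0)))   [R3 at 2.2.2]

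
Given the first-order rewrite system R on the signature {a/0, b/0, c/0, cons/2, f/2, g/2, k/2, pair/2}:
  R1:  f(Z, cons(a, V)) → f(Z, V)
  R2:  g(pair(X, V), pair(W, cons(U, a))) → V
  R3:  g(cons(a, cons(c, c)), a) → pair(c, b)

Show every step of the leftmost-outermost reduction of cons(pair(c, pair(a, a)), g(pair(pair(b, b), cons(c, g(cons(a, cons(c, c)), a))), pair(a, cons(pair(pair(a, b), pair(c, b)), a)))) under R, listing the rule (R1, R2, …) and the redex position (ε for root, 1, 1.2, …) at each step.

1. cons(pair(c, pair(a, a)), g(pair(pair(b, b), cons(c, g(cons(a, cons(c, c)), a))), pair(a, cons(pair(pair(a, b), pair(c, b)), a))))  →  cons(pair(c, pair(a, a)), cons(c, g(cons(a, cons(c, c)), a)))   [R2 at 2]
2. cons(pair(c, pair(a, a)), cons(c, g(cons(a, cons(c, c)), a)))  →  cons(pair(c, pair(a, a)), cons(c, pair(c, b)))   [R3 at 2.2]

cons(pair(c, pair(a, a)), cons(c, pair(c, b)))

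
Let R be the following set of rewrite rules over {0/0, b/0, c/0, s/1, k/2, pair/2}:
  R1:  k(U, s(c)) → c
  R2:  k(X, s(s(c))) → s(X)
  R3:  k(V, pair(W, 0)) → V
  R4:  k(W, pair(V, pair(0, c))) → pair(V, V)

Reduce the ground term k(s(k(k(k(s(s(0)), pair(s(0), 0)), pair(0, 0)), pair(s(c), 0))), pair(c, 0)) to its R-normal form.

1. k(s(k(k(k(s(s(0)), pair(s(0), 0)), pair(0, 0)), pair(s(c), 0))), pair(c, 0))  →  s(k(k(k(s(s(0)), pair(s(0), 0)), pair(0, 0)), pair(s(c), 0)))   [R3 at ε]
2. s(k(k(k(s(s(0)), pair(s(0), 0)), pair(0, 0)), pair(s(c), 0)))  →  s(k(k(s(s(0)), pair(s(0), 0)), pair(0, 0)))   [R3 at 1]
3. s(k(k(s(s(0)), pair(s(0), 0)), pair(0, 0)))  →  s(k(s(s(0)), pair(s(0), 0)))   [R3 at 1]
4. s(k(s(s(0)), pair(s(0), 0)))  →  s(s(s(0)))   [R3 at 1]

s(s(s(0)))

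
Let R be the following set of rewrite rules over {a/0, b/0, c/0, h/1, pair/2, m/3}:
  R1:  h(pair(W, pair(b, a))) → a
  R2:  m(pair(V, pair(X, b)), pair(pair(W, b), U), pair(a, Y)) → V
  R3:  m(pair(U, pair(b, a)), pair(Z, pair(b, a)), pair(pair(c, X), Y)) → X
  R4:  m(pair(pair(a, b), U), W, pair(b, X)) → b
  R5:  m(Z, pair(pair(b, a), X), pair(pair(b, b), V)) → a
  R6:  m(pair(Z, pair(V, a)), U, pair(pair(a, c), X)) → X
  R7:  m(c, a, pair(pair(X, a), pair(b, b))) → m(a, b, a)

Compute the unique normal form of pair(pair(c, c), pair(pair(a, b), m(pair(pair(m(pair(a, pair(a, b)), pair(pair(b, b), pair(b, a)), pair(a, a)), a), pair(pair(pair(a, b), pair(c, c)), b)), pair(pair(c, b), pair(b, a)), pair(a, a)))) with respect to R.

pair(pair(c, c), pair(pair(a, b), pair(a, a)))

1. pair(pair(c, c), pair(pair(a, b), m(pair(pair(m(pair(a, pair(a, b)), pair(pair(b, b), pair(b, a)), pair(a, a)), a), pair(pair(pair(a, b), pair(c, c)), b)), pair(pair(c, b), pair(b, a)), pair(a, a))))  →  pair(pair(c, c), pair(pair(a, b), pair(m(pair(a, pair(a, b)), pair(pair(b, b), pair(b, a)), pair(a, a)), a)))   [R2 at 2.2]
2. pair(pair(c, c), pair(pair(a, b), pair(m(pair(a, pair(a, b)), pair(pair(b, b), pair(b, a)), pair(a, a)), a)))  →  pair(pair(c, c), pair(pair(a, b), pair(a, a)))   [R2 at 2.2.1]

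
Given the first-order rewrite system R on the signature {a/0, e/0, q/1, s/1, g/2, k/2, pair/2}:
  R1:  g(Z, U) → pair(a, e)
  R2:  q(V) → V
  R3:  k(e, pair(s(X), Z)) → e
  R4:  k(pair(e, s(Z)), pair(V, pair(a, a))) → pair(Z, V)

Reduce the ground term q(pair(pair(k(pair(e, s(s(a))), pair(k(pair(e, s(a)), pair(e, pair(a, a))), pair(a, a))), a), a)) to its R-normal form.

1. q(pair(pair(k(pair(e, s(s(a))), pair(k(pair(e, s(a)), pair(e, pair(a, a))), pair(a, a))), a), a))  →  pair(pair(k(pair(e, s(s(a))), pair(k(pair(e, s(a)), pair(e, pair(a, a))), pair(a, a))), a), a)   [R2 at ε]
2. pair(pair(k(pair(e, s(s(a))), pair(k(pair(e, s(a)), pair(e, pair(a, a))), pair(a, a))), a), a)  →  pair(pair(pair(s(a), k(pair(e, s(a)), pair(e, pair(a, a)))), a), a)   [R4 at 1.1]
3. pair(pair(pair(s(a), k(pair(e, s(a)), pair(e, pair(a, a)))), a), a)  →  pair(pair(pair(s(a), pair(a, e)), a), a)   [R4 at 1.1.2]

pair(pair(pair(s(a), pair(a, e)), a), a)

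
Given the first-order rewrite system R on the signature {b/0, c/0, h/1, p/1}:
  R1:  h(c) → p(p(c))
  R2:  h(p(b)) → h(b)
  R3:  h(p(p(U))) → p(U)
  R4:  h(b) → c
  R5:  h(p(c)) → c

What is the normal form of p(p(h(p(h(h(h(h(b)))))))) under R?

p(p(c))

1. p(p(h(p(h(h(h(h(b))))))))  →  p(p(h(p(h(h(h(c)))))))   [R4 at 1.1.1.1.1.1.1]
2. p(p(h(p(h(h(h(c)))))))  →  p(p(h(p(h(h(p(p(c))))))))   [R1 at 1.1.1.1.1.1]
3. p(p(h(p(h(h(p(p(c))))))))  →  p(p(h(p(h(p(c))))))   [R3 at 1.1.1.1.1]
4. p(p(h(p(h(p(c))))))  →  p(p(h(p(c))))   [R5 at 1.1.1.1]
5. p(p(h(p(c))))  →  p(p(c))   [R5 at 1.1]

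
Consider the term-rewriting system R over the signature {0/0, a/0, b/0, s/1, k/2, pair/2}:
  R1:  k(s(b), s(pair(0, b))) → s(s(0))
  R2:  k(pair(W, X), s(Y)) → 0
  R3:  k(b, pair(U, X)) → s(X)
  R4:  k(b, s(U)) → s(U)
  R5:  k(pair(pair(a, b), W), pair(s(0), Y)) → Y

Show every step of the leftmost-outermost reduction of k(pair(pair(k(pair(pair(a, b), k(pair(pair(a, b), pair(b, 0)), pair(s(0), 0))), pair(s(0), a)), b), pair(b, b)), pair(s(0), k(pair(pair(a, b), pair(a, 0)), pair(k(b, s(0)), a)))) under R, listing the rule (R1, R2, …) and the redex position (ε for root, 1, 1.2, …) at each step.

a

1. k(pair(pair(k(pair(pair(a, b), k(pair(pair(a, b), pair(b, 0)), pair(s(0), 0))), pair(s(0), a)), b), pair(b, b)), pair(s(0), k(pair(pair(a, b), pair(a, 0)), pair(k(b, s(0)), a))))  →  k(pair(pair(a, b), pair(b, b)), pair(s(0), k(pair(pair(a, b), pair(a, 0)), pair(k(b, s(0)), a))))   [R5 at 1.1.1]
2. k(pair(pair(a, b), pair(b, b)), pair(s(0), k(pair(pair(a, b), pair(a, 0)), pair(k(b, s(0)), a))))  →  k(pair(pair(a, b), pair(a, 0)), pair(k(b, s(0)), a))   [R5 at ε]
3. k(pair(pair(a, b), pair(a, 0)), pair(k(b, s(0)), a))  →  k(pair(pair(a, b), pair(a, 0)), pair(s(0), a))   [R4 at 2.1]
4. k(pair(pair(a, b), pair(a, 0)), pair(s(0), a))  →  a   [R5 at ε]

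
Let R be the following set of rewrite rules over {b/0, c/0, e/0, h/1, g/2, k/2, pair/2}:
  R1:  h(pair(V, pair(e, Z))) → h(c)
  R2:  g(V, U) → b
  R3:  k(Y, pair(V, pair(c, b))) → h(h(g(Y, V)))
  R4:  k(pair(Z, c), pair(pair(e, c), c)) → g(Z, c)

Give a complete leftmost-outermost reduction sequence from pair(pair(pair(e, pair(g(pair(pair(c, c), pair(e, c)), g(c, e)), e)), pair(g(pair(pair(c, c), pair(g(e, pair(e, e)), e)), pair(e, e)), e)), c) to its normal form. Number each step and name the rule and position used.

1. pair(pair(pair(e, pair(g(pair(pair(c, c), pair(e, c)), g(c, e)), e)), pair(g(pair(pair(c, c), pair(g(e, pair(e, e)), e)), pair(e, e)), e)), c)  →  pair(pair(pair(e, pair(b, e)), pair(g(pair(pair(c, c), pair(g(e, pair(e, e)), e)), pair(e, e)), e)), c)   [R2 at 1.1.2.1]
2. pair(pair(pair(e, pair(b, e)), pair(g(pair(pair(c, c), pair(g(e, pair(e, e)), e)), pair(e, e)), e)), c)  →  pair(pair(pair(e, pair(b, e)), pair(b, e)), c)   [R2 at 1.2.1]

pair(pair(pair(e, pair(b, e)), pair(b, e)), c)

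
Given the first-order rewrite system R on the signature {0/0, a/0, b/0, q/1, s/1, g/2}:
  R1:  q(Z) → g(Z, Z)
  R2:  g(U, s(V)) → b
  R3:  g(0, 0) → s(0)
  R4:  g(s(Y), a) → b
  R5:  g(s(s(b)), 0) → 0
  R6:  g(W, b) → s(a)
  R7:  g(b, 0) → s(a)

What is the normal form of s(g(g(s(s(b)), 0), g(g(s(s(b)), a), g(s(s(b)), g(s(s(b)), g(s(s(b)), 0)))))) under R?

1. s(g(g(s(s(b)), 0), g(g(s(s(b)), a), g(s(s(b)), g(s(s(b)), g(s(s(b)), 0))))))  →  s(g(0, g(g(s(s(b)), a), g(s(s(b)), g(s(s(b)), g(s(s(b)), 0))))))   [R5 at 1.1]
2. s(g(0, g(g(s(s(b)), a), g(s(s(b)), g(s(s(b)), g(s(s(b)), 0))))))  →  s(g(0, g(b, g(s(s(b)), g(s(s(b)), g(s(s(b)), 0))))))   [R4 at 1.2.1]
3. s(g(0, g(b, g(s(s(b)), g(s(s(b)), g(s(s(b)), 0))))))  →  s(g(0, g(b, g(s(s(b)), g(s(s(b)), 0)))))   [R5 at 1.2.2.2.2]
4. s(g(0, g(b, g(s(s(b)), g(s(s(b)), 0)))))  →  s(g(0, g(b, g(s(s(b)), 0))))   [R5 at 1.2.2.2]
5. s(g(0, g(b, g(s(s(b)), 0))))  →  s(g(0, g(b, 0)))   [R5 at 1.2.2]
6. s(g(0, g(b, 0)))  →  s(g(0, s(a)))   [R7 at 1.2]
7. s(g(0, s(a)))  →  s(b)   [R2 at 1]

s(b)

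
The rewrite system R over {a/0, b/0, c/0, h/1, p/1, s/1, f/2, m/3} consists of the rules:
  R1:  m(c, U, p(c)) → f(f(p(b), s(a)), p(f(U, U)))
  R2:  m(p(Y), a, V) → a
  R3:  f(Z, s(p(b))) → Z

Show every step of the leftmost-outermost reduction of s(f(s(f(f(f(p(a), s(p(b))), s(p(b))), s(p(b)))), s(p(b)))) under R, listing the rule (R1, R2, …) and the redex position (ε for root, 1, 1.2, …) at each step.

s(s(p(a)))

1. s(f(s(f(f(f(p(a), s(p(b))), s(p(b))), s(p(b)))), s(p(b))))  →  s(s(f(f(f(p(a), s(p(b))), s(p(b))), s(p(b)))))   [R3 at 1]
2. s(s(f(f(f(p(a), s(p(b))), s(p(b))), s(p(b)))))  →  s(s(f(f(p(a), s(p(b))), s(p(b)))))   [R3 at 1.1]
3. s(s(f(f(p(a), s(p(b))), s(p(b)))))  →  s(s(f(p(a), s(p(b)))))   [R3 at 1.1]
4. s(s(f(p(a), s(p(b)))))  →  s(s(p(a)))   [R3 at 1.1]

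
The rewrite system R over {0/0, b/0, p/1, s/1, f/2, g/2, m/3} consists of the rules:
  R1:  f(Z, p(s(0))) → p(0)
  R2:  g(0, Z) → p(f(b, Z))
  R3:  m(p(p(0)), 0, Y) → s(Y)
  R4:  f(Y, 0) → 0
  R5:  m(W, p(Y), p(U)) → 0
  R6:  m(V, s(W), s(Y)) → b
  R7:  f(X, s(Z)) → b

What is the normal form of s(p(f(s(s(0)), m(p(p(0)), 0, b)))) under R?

s(p(b))

1. s(p(f(s(s(0)), m(p(p(0)), 0, b))))  →  s(p(f(s(s(0)), s(b))))   [R3 at 1.1.2]
2. s(p(f(s(s(0)), s(b))))  →  s(p(b))   [R7 at 1.1]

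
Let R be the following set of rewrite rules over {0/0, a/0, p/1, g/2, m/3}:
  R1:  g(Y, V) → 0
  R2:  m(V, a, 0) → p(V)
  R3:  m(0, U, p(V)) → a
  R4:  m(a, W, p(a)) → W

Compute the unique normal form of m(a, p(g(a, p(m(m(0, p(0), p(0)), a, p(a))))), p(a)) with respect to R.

p(0)

1. m(a, p(g(a, p(m(m(0, p(0), p(0)), a, p(a))))), p(a))  →  p(g(a, p(m(m(0, p(0), p(0)), a, p(a)))))   [R4 at ε]
2. p(g(a, p(m(m(0, p(0), p(0)), a, p(a)))))  →  p(0)   [R1 at 1]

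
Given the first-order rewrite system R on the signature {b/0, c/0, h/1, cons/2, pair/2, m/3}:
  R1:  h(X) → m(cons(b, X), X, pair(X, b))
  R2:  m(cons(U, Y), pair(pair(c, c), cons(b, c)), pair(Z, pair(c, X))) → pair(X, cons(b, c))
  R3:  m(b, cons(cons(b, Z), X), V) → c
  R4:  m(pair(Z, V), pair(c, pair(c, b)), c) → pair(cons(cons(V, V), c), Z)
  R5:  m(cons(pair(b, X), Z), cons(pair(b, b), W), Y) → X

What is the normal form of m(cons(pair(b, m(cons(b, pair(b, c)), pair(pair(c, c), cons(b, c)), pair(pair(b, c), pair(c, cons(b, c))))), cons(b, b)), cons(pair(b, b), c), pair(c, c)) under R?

1. m(cons(pair(b, m(cons(b, pair(b, c)), pair(pair(c, c), cons(b, c)), pair(pair(b, c), pair(c, cons(b, c))))), cons(b, b)), cons(pair(b, b), c), pair(c, c))  →  m(cons(b, pair(b, c)), pair(pair(c, c), cons(b, c)), pair(pair(b, c), pair(c, cons(b, c))))   [R5 at ε]
2. m(cons(b, pair(b, c)), pair(pair(c, c), cons(b, c)), pair(pair(b, c), pair(c, cons(b, c))))  →  pair(cons(b, c), cons(b, c))   [R2 at ε]

pair(cons(b, c), cons(b, c))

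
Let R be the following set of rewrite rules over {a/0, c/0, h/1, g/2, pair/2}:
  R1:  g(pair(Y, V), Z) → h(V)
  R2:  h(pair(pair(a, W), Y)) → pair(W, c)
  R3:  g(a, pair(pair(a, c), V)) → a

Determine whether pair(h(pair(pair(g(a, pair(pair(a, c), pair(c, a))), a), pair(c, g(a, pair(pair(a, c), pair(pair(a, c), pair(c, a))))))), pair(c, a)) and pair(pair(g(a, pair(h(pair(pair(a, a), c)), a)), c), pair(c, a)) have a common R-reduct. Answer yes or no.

Reduce t₁ = pair(h(pair(pair(g(a, pair(pair(a, c), pair(c, a))), a), pair(c, g(a, pair(pair(a, c), pair(pair(a, c), pair(c, a))))))), pair(c, a)):
1. pair(h(pair(pair(g(a, pair(pair(a, c), pair(c, a))), a), pair(c, g(a, pair(pair(a, c), pair(pair(a, c), pair(c, a))))))), pair(c, a))  →  pair(h(pair(pair(a, a), pair(c, g(a, pair(pair(a, c), pair(pair(a, c), pair(c, a))))))), pair(c, a))   [R3 at 1.1.1.1]
2. pair(h(pair(pair(a, a), pair(c, g(a, pair(pair(a, c), pair(pair(a, c), pair(c, a))))))), pair(c, a))  →  pair(pair(a, c), pair(c, a))   [R2 at 1]

Reduce t₂ = pair(pair(g(a, pair(h(pair(pair(a, a), c)), a)), c), pair(c, a)):
1. pair(pair(g(a, pair(h(pair(pair(a, a), c)), a)), c), pair(c, a))  →  pair(pair(g(a, pair(pair(a, c), a)), c), pair(c, a))   [R2 at 1.1.2.1]
2. pair(pair(g(a, pair(pair(a, c), a)), c), pair(c, a))  →  pair(pair(a, c), pair(c, a))   [R3 at 1.1]

yes — NF(t₁) = pair(pair(a, c), pair(c, a)), NF(t₂) = pair(pair(a, c), pair(c, a))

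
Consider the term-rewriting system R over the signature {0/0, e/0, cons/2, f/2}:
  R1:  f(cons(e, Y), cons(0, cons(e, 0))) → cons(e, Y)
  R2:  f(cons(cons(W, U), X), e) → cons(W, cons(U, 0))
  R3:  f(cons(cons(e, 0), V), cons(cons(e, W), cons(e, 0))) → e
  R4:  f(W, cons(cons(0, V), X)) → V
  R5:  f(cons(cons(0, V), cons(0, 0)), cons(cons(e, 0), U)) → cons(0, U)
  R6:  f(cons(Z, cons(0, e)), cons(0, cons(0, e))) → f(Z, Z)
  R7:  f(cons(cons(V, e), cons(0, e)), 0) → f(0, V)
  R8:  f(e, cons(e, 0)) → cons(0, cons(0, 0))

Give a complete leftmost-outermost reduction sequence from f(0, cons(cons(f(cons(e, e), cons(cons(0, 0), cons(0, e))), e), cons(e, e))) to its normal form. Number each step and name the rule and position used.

1. f(0, cons(cons(f(cons(e, e), cons(cons(0, 0), cons(0, e))), e), cons(e, e)))  →  f(0, cons(cons(0, e), cons(e, e)))   [R4 at 2.1.1]
2. f(0, cons(cons(0, e), cons(e, e)))  →  e   [R4 at ε]

e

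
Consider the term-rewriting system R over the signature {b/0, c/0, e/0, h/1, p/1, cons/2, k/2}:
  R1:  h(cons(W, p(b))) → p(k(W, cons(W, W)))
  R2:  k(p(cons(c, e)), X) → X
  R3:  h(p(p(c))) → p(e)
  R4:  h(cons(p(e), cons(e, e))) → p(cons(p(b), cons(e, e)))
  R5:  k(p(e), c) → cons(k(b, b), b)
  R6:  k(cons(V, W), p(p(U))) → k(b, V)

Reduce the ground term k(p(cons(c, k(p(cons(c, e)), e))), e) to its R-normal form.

1. k(p(cons(c, k(p(cons(c, e)), e))), e)  →  k(p(cons(c, e)), e)   [R2 at 1.1.2]
2. k(p(cons(c, e)), e)  →  e   [R2 at ε]

e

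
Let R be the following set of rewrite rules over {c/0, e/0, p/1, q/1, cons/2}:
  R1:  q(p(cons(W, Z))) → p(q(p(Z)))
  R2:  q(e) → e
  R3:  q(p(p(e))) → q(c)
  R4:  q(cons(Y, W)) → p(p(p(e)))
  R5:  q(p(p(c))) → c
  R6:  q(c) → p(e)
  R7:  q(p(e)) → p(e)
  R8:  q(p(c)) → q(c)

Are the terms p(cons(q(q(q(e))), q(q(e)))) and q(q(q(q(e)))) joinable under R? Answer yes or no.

Reduce t₁ = p(cons(q(q(q(e))), q(q(e)))):
1. p(cons(q(q(q(e))), q(q(e))))  →  p(cons(q(q(e)), q(q(e))))   [R2 at 1.1.1.1]
2. p(cons(q(q(e)), q(q(e))))  →  p(cons(q(e), q(q(e))))   [R2 at 1.1.1]
3. p(cons(q(e), q(q(e))))  →  p(cons(e, q(q(e))))   [R2 at 1.1]
4. p(cons(e, q(q(e))))  →  p(cons(e, q(e)))   [R2 at 1.2.1]
5. p(cons(e, q(e)))  →  p(cons(e, e))   [R2 at 1.2]

Reduce t₂ = q(q(q(q(e)))):
1. q(q(q(q(e))))  →  q(q(q(e)))   [R2 at 1.1.1]
2. q(q(q(e)))  →  q(q(e))   [R2 at 1.1]
3. q(q(e))  →  q(e)   [R2 at 1]
4. q(e)  →  e   [R2 at ε]

no — NF(t₁) = p(cons(e, e)), NF(t₂) = e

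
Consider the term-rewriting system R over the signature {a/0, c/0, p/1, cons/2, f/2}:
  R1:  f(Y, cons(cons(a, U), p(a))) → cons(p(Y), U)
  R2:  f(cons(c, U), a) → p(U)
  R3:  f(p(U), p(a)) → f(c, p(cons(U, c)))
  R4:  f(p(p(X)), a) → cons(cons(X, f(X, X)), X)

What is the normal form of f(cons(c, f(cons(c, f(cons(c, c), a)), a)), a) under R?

1. f(cons(c, f(cons(c, f(cons(c, c), a)), a)), a)  →  p(f(cons(c, f(cons(c, c), a)), a))   [R2 at ε]
2. p(f(cons(c, f(cons(c, c), a)), a))  →  p(p(f(cons(c, c), a)))   [R2 at 1]
3. p(p(f(cons(c, c), a)))  →  p(p(p(c)))   [R2 at 1.1]

p(p(p(c)))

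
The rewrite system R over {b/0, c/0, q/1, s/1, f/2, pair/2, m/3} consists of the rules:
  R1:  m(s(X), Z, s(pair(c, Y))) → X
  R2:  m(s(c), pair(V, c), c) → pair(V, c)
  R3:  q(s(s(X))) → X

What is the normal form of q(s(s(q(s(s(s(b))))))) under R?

1. q(s(s(q(s(s(s(b)))))))  →  q(s(s(s(b))))   [R3 at ε]
2. q(s(s(s(b))))  →  s(b)   [R3 at ε]

s(b)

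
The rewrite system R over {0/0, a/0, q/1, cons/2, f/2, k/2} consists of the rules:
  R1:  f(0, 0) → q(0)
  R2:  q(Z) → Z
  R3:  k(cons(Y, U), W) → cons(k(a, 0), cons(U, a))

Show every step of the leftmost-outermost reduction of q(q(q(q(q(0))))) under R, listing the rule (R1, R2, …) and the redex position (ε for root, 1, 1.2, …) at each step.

1. q(q(q(q(q(0)))))  →  q(q(q(q(0))))   [R2 at ε]
2. q(q(q(q(0))))  →  q(q(q(0)))   [R2 at ε]
3. q(q(q(0)))  →  q(q(0))   [R2 at ε]
4. q(q(0))  →  q(0)   [R2 at ε]
5. q(0)  →  0   [R2 at ε]

0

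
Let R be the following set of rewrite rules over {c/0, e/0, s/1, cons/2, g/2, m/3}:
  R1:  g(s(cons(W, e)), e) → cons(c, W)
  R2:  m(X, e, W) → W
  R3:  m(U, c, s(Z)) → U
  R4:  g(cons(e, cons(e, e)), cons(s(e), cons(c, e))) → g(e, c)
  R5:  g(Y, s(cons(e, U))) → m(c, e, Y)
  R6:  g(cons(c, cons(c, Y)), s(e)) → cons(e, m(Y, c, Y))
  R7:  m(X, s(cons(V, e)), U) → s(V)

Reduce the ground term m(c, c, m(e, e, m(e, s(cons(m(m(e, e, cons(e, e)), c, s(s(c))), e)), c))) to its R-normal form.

1. m(c, c, m(e, e, m(e, s(cons(m(m(e, e, cons(e, e)), c, s(s(c))), e)), c)))  →  m(c, c, m(e, s(cons(m(m(e, e, cons(e, e)), c, s(s(c))), e)), c))   [R2 at 3]
2. m(c, c, m(e, s(cons(m(m(e, e, cons(e, e)), c, s(s(c))), e)), c))  →  m(c, c, s(m(m(e, e, cons(e, e)), c, s(s(c)))))   [R7 at 3]
3. m(c, c, s(m(m(e, e, cons(e, e)), c, s(s(c)))))  →  c   [R3 at ε]

c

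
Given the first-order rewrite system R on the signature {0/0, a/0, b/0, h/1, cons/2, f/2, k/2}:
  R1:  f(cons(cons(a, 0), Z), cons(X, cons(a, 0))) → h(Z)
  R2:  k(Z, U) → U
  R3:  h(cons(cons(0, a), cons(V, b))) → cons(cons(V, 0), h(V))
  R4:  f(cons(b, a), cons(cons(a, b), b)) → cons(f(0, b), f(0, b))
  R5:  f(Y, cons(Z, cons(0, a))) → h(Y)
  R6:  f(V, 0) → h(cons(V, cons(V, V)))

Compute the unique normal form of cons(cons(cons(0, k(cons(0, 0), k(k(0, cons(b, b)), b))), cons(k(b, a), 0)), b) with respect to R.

1. cons(cons(cons(0, k(cons(0, 0), k(k(0, cons(b, b)), b))), cons(k(b, a), 0)), b)  →  cons(cons(cons(0, k(k(0, cons(b, b)), b)), cons(k(b, a), 0)), b)   [R2 at 1.1.2]
2. cons(cons(cons(0, k(k(0, cons(b, b)), b)), cons(k(b, a), 0)), b)  →  cons(cons(cons(0, b), cons(k(b, a), 0)), b)   [R2 at 1.1.2]
3. cons(cons(cons(0, b), cons(k(b, a), 0)), b)  →  cons(cons(cons(0, b), cons(a, 0)), b)   [R2 at 1.2.1]

cons(cons(cons(0, b), cons(a, 0)), b)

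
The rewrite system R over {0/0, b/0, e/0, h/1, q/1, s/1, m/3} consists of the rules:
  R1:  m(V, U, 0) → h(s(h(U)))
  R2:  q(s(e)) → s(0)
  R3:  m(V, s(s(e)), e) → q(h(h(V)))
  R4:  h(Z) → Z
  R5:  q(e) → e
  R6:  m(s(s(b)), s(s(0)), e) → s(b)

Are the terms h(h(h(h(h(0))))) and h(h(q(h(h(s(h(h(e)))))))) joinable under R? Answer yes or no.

no — NF(t₁) = 0, NF(t₂) = s(0)

Reduce t₁ = h(h(h(h(h(0))))):
1. h(h(h(h(h(0)))))  →  h(h(h(h(0))))   [R4 at ε]
2. h(h(h(h(0))))  →  h(h(h(0)))   [R4 at ε]
3. h(h(h(0)))  →  h(h(0))   [R4 at ε]
4. h(h(0))  →  h(0)   [R4 at ε]
5. h(0)  →  0   [R4 at ε]

Reduce t₂ = h(h(q(h(h(s(h(h(e)))))))):
1. h(h(q(h(h(s(h(h(e))))))))  →  h(q(h(h(s(h(h(e)))))))   [R4 at ε]
2. h(q(h(h(s(h(h(e)))))))  →  q(h(h(s(h(h(e))))))   [R4 at ε]
3. q(h(h(s(h(h(e))))))  →  q(h(s(h(h(e)))))   [R4 at 1]
4. q(h(s(h(h(e)))))  →  q(s(h(h(e))))   [R4 at 1]
5. q(s(h(h(e))))  →  q(s(h(e)))   [R4 at 1.1]
6. q(s(h(e)))  →  q(s(e))   [R4 at 1.1]
7. q(s(e))  →  s(0)   [R2 at ε]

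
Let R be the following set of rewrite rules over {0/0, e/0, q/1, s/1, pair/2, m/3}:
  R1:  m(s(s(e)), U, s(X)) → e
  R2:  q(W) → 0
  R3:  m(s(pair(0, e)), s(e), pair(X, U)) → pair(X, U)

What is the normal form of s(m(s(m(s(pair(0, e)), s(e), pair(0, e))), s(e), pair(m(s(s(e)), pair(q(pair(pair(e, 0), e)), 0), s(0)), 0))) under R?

1. s(m(s(m(s(pair(0, e)), s(e), pair(0, e))), s(e), pair(m(s(s(e)), pair(q(pair(pair(e, 0), e)), 0), s(0)), 0)))  →  s(m(s(pair(0, e)), s(e), pair(m(s(s(e)), pair(q(pair(pair(e, 0), e)), 0), s(0)), 0)))   [R3 at 1.1.1]
2. s(m(s(pair(0, e)), s(e), pair(m(s(s(e)), pair(q(pair(pair(e, 0), e)), 0), s(0)), 0)))  →  s(pair(m(s(s(e)), pair(q(pair(pair(e, 0), e)), 0), s(0)), 0))   [R3 at 1]
3. s(pair(m(s(s(e)), pair(q(pair(pair(e, 0), e)), 0), s(0)), 0))  →  s(pair(e, 0))   [R1 at 1.1]

s(pair(e, 0))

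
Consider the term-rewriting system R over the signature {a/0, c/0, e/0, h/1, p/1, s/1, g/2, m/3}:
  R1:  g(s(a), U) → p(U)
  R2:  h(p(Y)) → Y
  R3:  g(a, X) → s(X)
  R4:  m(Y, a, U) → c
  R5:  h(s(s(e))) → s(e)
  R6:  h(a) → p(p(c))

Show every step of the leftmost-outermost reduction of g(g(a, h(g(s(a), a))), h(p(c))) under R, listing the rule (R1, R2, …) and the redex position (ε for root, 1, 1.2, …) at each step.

p(c)

1. g(g(a, h(g(s(a), a))), h(p(c)))  →  g(s(h(g(s(a), a))), h(p(c)))   [R3 at 1]
2. g(s(h(g(s(a), a))), h(p(c)))  →  g(s(h(p(a))), h(p(c)))   [R1 at 1.1.1]
3. g(s(h(p(a))), h(p(c)))  →  g(s(a), h(p(c)))   [R2 at 1.1]
4. g(s(a), h(p(c)))  →  p(h(p(c)))   [R1 at ε]
5. p(h(p(c)))  →  p(c)   [R2 at 1]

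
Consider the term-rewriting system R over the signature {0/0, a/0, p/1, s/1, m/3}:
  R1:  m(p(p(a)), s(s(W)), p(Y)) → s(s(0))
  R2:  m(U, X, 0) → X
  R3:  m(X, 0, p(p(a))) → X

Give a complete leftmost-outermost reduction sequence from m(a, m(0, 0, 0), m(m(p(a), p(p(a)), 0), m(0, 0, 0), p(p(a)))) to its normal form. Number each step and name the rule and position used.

a

1. m(a, m(0, 0, 0), m(m(p(a), p(p(a)), 0), m(0, 0, 0), p(p(a))))  →  m(a, 0, m(m(p(a), p(p(a)), 0), m(0, 0, 0), p(p(a))))   [R2 at 2]
2. m(a, 0, m(m(p(a), p(p(a)), 0), m(0, 0, 0), p(p(a))))  →  m(a, 0, m(p(p(a)), m(0, 0, 0), p(p(a))))   [R2 at 3.1]
3. m(a, 0, m(p(p(a)), m(0, 0, 0), p(p(a))))  →  m(a, 0, m(p(p(a)), 0, p(p(a))))   [R2 at 3.2]
4. m(a, 0, m(p(p(a)), 0, p(p(a))))  →  m(a, 0, p(p(a)))   [R3 at 3]
5. m(a, 0, p(p(a)))  →  a   [R3 at ε]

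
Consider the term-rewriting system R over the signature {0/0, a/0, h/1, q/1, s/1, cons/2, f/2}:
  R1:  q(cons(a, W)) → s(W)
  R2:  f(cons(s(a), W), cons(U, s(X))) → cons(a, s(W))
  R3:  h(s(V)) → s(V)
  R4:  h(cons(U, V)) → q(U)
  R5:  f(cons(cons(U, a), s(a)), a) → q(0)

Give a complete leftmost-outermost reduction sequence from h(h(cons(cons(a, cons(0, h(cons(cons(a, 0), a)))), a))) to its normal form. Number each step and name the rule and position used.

s(cons(0, s(0)))

1. h(h(cons(cons(a, cons(0, h(cons(cons(a, 0), a)))), a)))  →  h(q(cons(a, cons(0, h(cons(cons(a, 0), a))))))   [R4 at 1]
2. h(q(cons(a, cons(0, h(cons(cons(a, 0), a))))))  →  h(s(cons(0, h(cons(cons(a, 0), a)))))   [R1 at 1]
3. h(s(cons(0, h(cons(cons(a, 0), a)))))  →  s(cons(0, h(cons(cons(a, 0), a))))   [R3 at ε]
4. s(cons(0, h(cons(cons(a, 0), a))))  →  s(cons(0, q(cons(a, 0))))   [R4 at 1.2]
5. s(cons(0, q(cons(a, 0))))  →  s(cons(0, s(0)))   [R1 at 1.2]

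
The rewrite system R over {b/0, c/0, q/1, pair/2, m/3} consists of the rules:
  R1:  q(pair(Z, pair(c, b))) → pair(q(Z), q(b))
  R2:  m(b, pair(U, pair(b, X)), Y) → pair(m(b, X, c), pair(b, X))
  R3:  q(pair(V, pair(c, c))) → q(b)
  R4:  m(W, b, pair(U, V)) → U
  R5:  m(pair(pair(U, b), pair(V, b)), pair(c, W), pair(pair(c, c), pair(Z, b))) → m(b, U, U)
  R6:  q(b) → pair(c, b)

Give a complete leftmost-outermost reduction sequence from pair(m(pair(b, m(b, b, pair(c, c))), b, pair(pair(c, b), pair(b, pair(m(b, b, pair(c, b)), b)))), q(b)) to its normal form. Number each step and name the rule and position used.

pair(pair(c, b), pair(c, b))

1. pair(m(pair(b, m(b, b, pair(c, c))), b, pair(pair(c, b), pair(b, pair(m(b, b, pair(c, b)), b)))), q(b))  →  pair(pair(c, b), q(b))   [R4 at 1]
2. pair(pair(c, b), q(b))  →  pair(pair(c, b), pair(c, b))   [R6 at 2]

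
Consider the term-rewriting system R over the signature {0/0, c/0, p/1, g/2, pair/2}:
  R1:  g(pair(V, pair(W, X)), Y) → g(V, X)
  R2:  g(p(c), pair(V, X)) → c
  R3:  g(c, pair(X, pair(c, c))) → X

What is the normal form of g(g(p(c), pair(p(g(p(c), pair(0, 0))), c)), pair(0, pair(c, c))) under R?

1. g(g(p(c), pair(p(g(p(c), pair(0, 0))), c)), pair(0, pair(c, c)))  →  g(c, pair(0, pair(c, c)))   [R2 at 1]
2. g(c, pair(0, pair(c, c)))  →  0   [R3 at ε]

0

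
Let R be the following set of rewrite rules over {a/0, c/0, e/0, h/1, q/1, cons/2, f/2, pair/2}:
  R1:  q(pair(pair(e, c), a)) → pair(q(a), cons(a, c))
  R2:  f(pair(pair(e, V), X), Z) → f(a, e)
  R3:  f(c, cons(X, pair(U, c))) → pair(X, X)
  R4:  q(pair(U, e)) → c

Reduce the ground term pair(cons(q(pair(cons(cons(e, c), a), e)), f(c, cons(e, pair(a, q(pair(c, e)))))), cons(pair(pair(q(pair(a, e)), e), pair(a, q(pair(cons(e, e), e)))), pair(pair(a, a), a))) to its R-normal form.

1. pair(cons(q(pair(cons(cons(e, c), a), e)), f(c, cons(e, pair(a, q(pair(c, e)))))), cons(pair(pair(q(pair(a, e)), e), pair(a, q(pair(cons(e, e), e)))), pair(pair(a, a), a)))  →  pair(cons(c, f(c, cons(e, pair(a, q(pair(c, e)))))), cons(pair(pair(q(pair(a, e)), e), pair(a, q(pair(cons(e, e), e)))), pair(pair(a, a), a)))   [R4 at 1.1]
2. pair(cons(c, f(c, cons(e, pair(a, q(pair(c, e)))))), cons(pair(pair(q(pair(a, e)), e), pair(a, q(pair(cons(e, e), e)))), pair(pair(a, a), a)))  →  pair(cons(c, f(c, cons(e, pair(a, c)))), cons(pair(pair(q(pair(a, e)), e), pair(a, q(pair(cons(e, e), e)))), pair(pair(a, a), a)))   [R4 at 1.2.2.2.2]
3. pair(cons(c, f(c, cons(e, pair(a, c)))), cons(pair(pair(q(pair(a, e)), e), pair(a, q(pair(cons(e, e), e)))), pair(pair(a, a), a)))  →  pair(cons(c, pair(e, e)), cons(pair(pair(q(pair(a, e)), e), pair(a, q(pair(cons(e, e), e)))), pair(pair(a, a), a)))   [R3 at 1.2]
4. pair(cons(c, pair(e, e)), cons(pair(pair(q(pair(a, e)), e), pair(a, q(pair(cons(e, e), e)))), pair(pair(a, a), a)))  →  pair(cons(c, pair(e, e)), cons(pair(pair(c, e), pair(a, q(pair(cons(e, e), e)))), pair(pair(a, a), a)))   [R4 at 2.1.1.1]
5. pair(cons(c, pair(e, e)), cons(pair(pair(c, e), pair(a, q(pair(cons(e, e), e)))), pair(pair(a, a), a)))  →  pair(cons(c, pair(e, e)), cons(pair(pair(c, e), pair(a, c)), pair(pair(a, a), a)))   [R4 at 2.1.2.2]

pair(cons(c, pair(e, e)), cons(pair(pair(c, e), pair(a, c)), pair(pair(a, a), a)))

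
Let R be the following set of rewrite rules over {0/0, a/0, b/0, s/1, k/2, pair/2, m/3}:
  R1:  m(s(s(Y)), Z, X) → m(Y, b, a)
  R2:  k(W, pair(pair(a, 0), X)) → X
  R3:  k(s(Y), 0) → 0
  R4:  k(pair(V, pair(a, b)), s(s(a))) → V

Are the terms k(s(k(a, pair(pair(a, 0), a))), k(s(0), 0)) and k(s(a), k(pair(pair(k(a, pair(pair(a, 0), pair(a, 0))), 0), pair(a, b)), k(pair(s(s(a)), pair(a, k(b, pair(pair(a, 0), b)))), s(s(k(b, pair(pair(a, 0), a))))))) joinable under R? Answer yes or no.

yes — NF(t₁) = 0, NF(t₂) = 0

Reduce t₁ = k(s(k(a, pair(pair(a, 0), a))), k(s(0), 0)):
1. k(s(k(a, pair(pair(a, 0), a))), k(s(0), 0))  →  k(s(a), k(s(0), 0))   [R2 at 1.1]
2. k(s(a), k(s(0), 0))  →  k(s(a), 0)   [R3 at 2]
3. k(s(a), 0)  →  0   [R3 at ε]

Reduce t₂ = k(s(a), k(pair(pair(k(a, pair(pair(a, 0), pair(a, 0))), 0), pair(a, b)), k(pair(s(s(a)), pair(a, k(b, pair(pair(a, 0), b)))), s(s(k(b, pair(pair(a, 0), a))))))):
1. k(s(a), k(pair(pair(k(a, pair(pair(a, 0), pair(a, 0))), 0), pair(a, b)), k(pair(s(s(a)), pair(a, k(b, pair(pair(a, 0), b)))), s(s(k(b, pair(pair(a, 0), a)))))))  →  k(s(a), k(pair(pair(pair(a, 0), 0), pair(a, b)), k(pair(s(s(a)), pair(a, k(b, pair(pair(a, 0), b)))), s(s(k(b, pair(pair(a, 0), a)))))))   [R2 at 2.1.1.1]
2. k(s(a), k(pair(pair(pair(a, 0), 0), pair(a, b)), k(pair(s(s(a)), pair(a, k(b, pair(pair(a, 0), b)))), s(s(k(b, pair(pair(a, 0), a)))))))  →  k(s(a), k(pair(pair(pair(a, 0), 0), pair(a, b)), k(pair(s(s(a)), pair(a, b)), s(s(k(b, pair(pair(a, 0), a)))))))   [R2 at 2.2.1.2.2]
3. k(s(a), k(pair(pair(pair(a, 0), 0), pair(a, b)), k(pair(s(s(a)), pair(a, b)), s(s(k(b, pair(pair(a, 0), a)))))))  →  k(s(a), k(pair(pair(pair(a, 0), 0), pair(a, b)), k(pair(s(s(a)), pair(a, b)), s(s(a)))))   [R2 at 2.2.2.1.1]
4. k(s(a), k(pair(pair(pair(a, 0), 0), pair(a, b)), k(pair(s(s(a)), pair(a, b)), s(s(a)))))  →  k(s(a), k(pair(pair(pair(a, 0), 0), pair(a, b)), s(s(a))))   [R4 at 2.2]
5. k(s(a), k(pair(pair(pair(a, 0), 0), pair(a, b)), s(s(a))))  →  k(s(a), pair(pair(a, 0), 0))   [R4 at 2]
6. k(s(a), pair(pair(a, 0), 0))  →  0   [R2 at ε]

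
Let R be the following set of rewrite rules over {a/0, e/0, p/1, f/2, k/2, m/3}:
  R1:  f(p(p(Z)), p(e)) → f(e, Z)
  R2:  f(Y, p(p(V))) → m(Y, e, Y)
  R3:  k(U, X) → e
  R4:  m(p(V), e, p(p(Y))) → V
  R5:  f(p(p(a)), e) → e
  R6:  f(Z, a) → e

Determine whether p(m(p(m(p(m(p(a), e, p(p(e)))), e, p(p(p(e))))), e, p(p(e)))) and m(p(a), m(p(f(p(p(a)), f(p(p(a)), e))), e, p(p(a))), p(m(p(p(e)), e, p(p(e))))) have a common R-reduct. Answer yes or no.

Reduce t₁ = p(m(p(m(p(m(p(a), e, p(p(e)))), e, p(p(p(e))))), e, p(p(e)))):
1. p(m(p(m(p(m(p(a), e, p(p(e)))), e, p(p(p(e))))), e, p(p(e))))  →  p(m(p(m(p(a), e, p(p(e)))), e, p(p(p(e)))))   [R4 at 1]
2. p(m(p(m(p(a), e, p(p(e)))), e, p(p(p(e)))))  →  p(m(p(a), e, p(p(e))))   [R4 at 1]
3. p(m(p(a), e, p(p(e))))  →  p(a)   [R4 at 1]

Reduce t₂ = m(p(a), m(p(f(p(p(a)), f(p(p(a)), e))), e, p(p(a))), p(m(p(p(e)), e, p(p(e))))):
1. m(p(a), m(p(f(p(p(a)), f(p(p(a)), e))), e, p(p(a))), p(m(p(p(e)), e, p(p(e)))))  →  m(p(a), f(p(p(a)), f(p(p(a)), e)), p(m(p(p(e)), e, p(p(e)))))   [R4 at 2]
2. m(p(a), f(p(p(a)), f(p(p(a)), e)), p(m(p(p(e)), e, p(p(e)))))  →  m(p(a), f(p(p(a)), e), p(m(p(p(e)), e, p(p(e)))))   [R5 at 2.2]
3. m(p(a), f(p(p(a)), e), p(m(p(p(e)), e, p(p(e)))))  →  m(p(a), e, p(m(p(p(e)), e, p(p(e)))))   [R5 at 2]
4. m(p(a), e, p(m(p(p(e)), e, p(p(e)))))  →  m(p(a), e, p(p(e)))   [R4 at 3.1]
5. m(p(a), e, p(p(e)))  →  a   [R4 at ε]

no — NF(t₁) = p(a), NF(t₂) = a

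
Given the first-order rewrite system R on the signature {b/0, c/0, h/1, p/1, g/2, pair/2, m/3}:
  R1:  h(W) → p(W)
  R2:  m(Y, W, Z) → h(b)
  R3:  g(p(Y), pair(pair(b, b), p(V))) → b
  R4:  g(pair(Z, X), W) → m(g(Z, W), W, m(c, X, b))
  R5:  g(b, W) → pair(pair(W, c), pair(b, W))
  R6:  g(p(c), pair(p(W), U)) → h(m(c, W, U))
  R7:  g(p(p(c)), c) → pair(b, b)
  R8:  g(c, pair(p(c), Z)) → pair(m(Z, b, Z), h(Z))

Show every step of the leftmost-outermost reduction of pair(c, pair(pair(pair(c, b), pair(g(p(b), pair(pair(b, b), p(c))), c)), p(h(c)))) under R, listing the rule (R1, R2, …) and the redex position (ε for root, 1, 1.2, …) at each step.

1. pair(c, pair(pair(pair(c, b), pair(g(p(b), pair(pair(b, b), p(c))), c)), p(h(c))))  →  pair(c, pair(pair(pair(c, b), pair(b, c)), p(h(c))))   [R3 at 2.1.2.1]
2. pair(c, pair(pair(pair(c, b), pair(b, c)), p(h(c))))  →  pair(c, pair(pair(pair(c, b), pair(b, c)), p(p(c))))   [R1 at 2.2.1]

pair(c, pair(pair(pair(c, b), pair(b, c)), p(p(c))))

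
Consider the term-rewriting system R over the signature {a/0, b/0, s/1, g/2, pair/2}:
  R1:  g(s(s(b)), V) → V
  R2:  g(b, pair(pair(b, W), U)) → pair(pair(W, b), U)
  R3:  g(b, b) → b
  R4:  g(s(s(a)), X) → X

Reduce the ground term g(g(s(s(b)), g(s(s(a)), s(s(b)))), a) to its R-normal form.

a

1. g(g(s(s(b)), g(s(s(a)), s(s(b)))), a)  →  g(g(s(s(a)), s(s(b))), a)   [R1 at 1]
2. g(g(s(s(a)), s(s(b))), a)  →  g(s(s(b)), a)   [R4 at 1]
3. g(s(s(b)), a)  →  a   [R1 at ε]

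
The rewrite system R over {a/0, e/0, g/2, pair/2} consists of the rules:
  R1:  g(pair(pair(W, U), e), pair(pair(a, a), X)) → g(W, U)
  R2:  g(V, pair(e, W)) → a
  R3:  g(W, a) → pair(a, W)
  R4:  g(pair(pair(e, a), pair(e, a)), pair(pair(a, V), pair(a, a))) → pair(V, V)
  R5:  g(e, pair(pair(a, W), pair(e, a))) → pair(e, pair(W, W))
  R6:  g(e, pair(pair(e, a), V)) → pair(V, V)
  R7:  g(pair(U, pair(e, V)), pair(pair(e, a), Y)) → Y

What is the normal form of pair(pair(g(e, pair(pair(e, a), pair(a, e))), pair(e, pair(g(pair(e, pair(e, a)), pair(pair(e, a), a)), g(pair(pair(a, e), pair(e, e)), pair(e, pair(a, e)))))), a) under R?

pair(pair(pair(pair(a, e), pair(a, e)), pair(e, pair(a, a))), a)

1. pair(pair(g(e, pair(pair(e, a), pair(a, e))), pair(e, pair(g(pair(e, pair(e, a)), pair(pair(e, a), a)), g(pair(pair(a, e), pair(e, e)), pair(e, pair(a, e)))))), a)  →  pair(pair(pair(pair(a, e), pair(a, e)), pair(e, pair(g(pair(e, pair(e, a)), pair(pair(e, a), a)), g(pair(pair(a, e), pair(e, e)), pair(e, pair(a, e)))))), a)   [R6 at 1.1]
2. pair(pair(pair(pair(a, e), pair(a, e)), pair(e, pair(g(pair(e, pair(e, a)), pair(pair(e, a), a)), g(pair(pair(a, e), pair(e, e)), pair(e, pair(a, e)))))), a)  →  pair(pair(pair(pair(a, e), pair(a, e)), pair(e, pair(a, g(pair(pair(a, e), pair(e, e)), pair(e, pair(a, e)))))), a)   [R7 at 1.2.2.1]
3. pair(pair(pair(pair(a, e), pair(a, e)), pair(e, pair(a, g(pair(pair(a, e), pair(e, e)), pair(e, pair(a, e)))))), a)  →  pair(pair(pair(pair(a, e), pair(a, e)), pair(e, pair(a, a))), a)   [R2 at 1.2.2.2]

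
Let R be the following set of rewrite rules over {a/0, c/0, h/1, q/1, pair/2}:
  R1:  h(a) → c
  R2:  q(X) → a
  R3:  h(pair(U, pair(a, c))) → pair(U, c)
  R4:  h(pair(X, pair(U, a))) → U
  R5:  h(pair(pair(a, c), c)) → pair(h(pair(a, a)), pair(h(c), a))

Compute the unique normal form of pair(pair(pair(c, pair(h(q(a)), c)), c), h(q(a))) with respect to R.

pair(pair(pair(c, pair(c, c)), c), c)

1. pair(pair(pair(c, pair(h(q(a)), c)), c), h(q(a)))  →  pair(pair(pair(c, pair(h(a), c)), c), h(q(a)))   [R2 at 1.1.2.1.1]
2. pair(pair(pair(c, pair(h(a), c)), c), h(q(a)))  →  pair(pair(pair(c, pair(c, c)), c), h(q(a)))   [R1 at 1.1.2.1]
3. pair(pair(pair(c, pair(c, c)), c), h(q(a)))  →  pair(pair(pair(c, pair(c, c)), c), h(a))   [R2 at 2.1]
4. pair(pair(pair(c, pair(c, c)), c), h(a))  →  pair(pair(pair(c, pair(c, c)), c), c)   [R1 at 2]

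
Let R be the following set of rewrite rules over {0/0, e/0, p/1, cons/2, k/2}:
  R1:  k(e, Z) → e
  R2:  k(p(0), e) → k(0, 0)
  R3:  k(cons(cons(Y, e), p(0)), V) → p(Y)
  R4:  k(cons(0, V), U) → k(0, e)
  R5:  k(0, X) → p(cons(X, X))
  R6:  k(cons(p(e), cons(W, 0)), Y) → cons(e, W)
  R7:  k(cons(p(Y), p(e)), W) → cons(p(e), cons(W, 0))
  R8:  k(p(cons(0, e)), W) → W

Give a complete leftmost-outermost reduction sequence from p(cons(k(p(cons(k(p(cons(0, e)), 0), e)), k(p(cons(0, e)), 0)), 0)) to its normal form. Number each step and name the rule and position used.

1. p(cons(k(p(cons(k(p(cons(0, e)), 0), e)), k(p(cons(0, e)), 0)), 0))  →  p(cons(k(p(cons(0, e)), k(p(cons(0, e)), 0)), 0))   [R8 at 1.1.1.1.1]
2. p(cons(k(p(cons(0, e)), k(p(cons(0, e)), 0)), 0))  →  p(cons(k(p(cons(0, e)), 0), 0))   [R8 at 1.1]
3. p(cons(k(p(cons(0, e)), 0), 0))  →  p(cons(0, 0))   [R8 at 1.1]

p(cons(0, 0))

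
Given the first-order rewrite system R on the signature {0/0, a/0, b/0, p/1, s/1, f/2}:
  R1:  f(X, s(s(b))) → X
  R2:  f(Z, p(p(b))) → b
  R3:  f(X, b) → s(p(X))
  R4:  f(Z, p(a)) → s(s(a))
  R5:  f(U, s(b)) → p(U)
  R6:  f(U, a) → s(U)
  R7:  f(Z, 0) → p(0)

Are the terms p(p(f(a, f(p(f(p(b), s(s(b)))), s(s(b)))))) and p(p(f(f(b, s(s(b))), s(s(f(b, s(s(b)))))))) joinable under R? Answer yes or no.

yes — NF(t₁) = p(p(b)), NF(t₂) = p(p(b))

Reduce t₁ = p(p(f(a, f(p(f(p(b), s(s(b)))), s(s(b)))))):
1. p(p(f(a, f(p(f(p(b), s(s(b)))), s(s(b))))))  →  p(p(f(a, p(f(p(b), s(s(b)))))))   [R1 at 1.1.2]
2. p(p(f(a, p(f(p(b), s(s(b)))))))  →  p(p(f(a, p(p(b)))))   [R1 at 1.1.2.1]
3. p(p(f(a, p(p(b)))))  →  p(p(b))   [R2 at 1.1]

Reduce t₂ = p(p(f(f(b, s(s(b))), s(s(f(b, s(s(b)))))))):
1. p(p(f(f(b, s(s(b))), s(s(f(b, s(s(b))))))))  →  p(p(f(b, s(s(f(b, s(s(b))))))))   [R1 at 1.1.1]
2. p(p(f(b, s(s(f(b, s(s(b))))))))  →  p(p(f(b, s(s(b)))))   [R1 at 1.1.2.1.1]
3. p(p(f(b, s(s(b)))))  →  p(p(b))   [R1 at 1.1]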